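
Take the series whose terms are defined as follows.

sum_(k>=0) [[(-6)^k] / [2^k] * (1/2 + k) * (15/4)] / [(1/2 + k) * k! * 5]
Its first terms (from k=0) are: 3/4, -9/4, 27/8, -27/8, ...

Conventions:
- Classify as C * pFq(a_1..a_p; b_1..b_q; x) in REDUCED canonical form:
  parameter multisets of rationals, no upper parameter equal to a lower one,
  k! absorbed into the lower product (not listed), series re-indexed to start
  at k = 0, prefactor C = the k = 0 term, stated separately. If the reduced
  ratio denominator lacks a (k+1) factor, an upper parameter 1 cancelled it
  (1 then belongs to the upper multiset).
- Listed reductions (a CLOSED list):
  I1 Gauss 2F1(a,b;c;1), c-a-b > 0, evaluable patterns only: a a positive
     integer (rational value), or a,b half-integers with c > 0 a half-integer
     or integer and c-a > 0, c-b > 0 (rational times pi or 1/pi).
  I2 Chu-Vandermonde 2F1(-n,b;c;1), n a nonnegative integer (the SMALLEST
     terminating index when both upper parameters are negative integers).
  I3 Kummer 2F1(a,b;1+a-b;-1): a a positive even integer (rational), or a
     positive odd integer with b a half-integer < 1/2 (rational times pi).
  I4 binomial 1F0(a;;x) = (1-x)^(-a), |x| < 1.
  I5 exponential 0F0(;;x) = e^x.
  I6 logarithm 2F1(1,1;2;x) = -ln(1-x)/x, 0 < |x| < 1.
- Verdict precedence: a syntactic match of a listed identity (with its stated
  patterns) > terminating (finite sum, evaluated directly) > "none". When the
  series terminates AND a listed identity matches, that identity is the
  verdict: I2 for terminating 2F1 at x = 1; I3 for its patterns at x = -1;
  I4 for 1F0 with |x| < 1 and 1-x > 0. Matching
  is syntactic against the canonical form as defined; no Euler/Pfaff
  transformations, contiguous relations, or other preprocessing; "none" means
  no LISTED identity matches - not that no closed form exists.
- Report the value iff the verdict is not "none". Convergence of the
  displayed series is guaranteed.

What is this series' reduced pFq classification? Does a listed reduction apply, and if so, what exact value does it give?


The series (x = -3) is 0F0: upper {-}, lower {-}, prefactor 3/4. Verdict: the exponential series (I5) matches (the 0F0 exponential series at x = -3). Exact value: (3/4) * e^(-3).

Key step: t_0 = 3/4 here, and the two k-th powers (prefactor 3/4) combine into one argument.
Term ratio: r(k) = (-3) * 1 / [(k+1)] - poly over poly, x = (-3) from leading terms; C = 3/4 at k = 0.


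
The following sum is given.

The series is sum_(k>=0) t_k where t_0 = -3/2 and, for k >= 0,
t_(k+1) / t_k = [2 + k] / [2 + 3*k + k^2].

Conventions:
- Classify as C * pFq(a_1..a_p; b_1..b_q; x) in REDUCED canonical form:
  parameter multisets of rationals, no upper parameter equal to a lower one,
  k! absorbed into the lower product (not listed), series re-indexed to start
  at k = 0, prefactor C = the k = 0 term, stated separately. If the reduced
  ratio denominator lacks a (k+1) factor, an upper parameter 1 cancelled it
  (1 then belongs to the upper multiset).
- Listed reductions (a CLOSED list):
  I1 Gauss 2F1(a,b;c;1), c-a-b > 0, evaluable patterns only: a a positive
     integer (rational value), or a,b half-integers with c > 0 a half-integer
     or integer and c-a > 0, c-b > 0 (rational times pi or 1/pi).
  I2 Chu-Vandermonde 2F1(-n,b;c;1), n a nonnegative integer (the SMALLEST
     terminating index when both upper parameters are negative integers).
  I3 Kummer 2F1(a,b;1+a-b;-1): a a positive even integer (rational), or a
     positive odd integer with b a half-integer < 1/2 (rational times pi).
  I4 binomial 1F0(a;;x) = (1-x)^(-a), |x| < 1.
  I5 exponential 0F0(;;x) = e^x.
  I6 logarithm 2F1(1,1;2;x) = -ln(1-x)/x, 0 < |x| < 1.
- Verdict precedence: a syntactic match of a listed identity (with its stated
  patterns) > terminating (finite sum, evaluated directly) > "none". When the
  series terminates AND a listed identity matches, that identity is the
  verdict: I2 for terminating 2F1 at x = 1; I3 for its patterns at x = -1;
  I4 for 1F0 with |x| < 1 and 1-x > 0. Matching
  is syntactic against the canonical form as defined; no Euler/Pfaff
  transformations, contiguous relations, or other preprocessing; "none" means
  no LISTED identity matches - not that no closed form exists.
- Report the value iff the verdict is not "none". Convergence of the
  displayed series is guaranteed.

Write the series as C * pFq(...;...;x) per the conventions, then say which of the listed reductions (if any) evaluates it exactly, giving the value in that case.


The series (x = 1) is 0F0: upper {-}, lower {-}, prefactor -3/2. Verdict: the exponential series (I5) matches (the 0F0 exponential series at x = 1). Exact value: (-3/2) * e^(1).

Key observation: t_0 being -3/2, the expanded ratio factors over Q; prefactor -3/2, roots give parameters.
Ratio: r(k) = 1 * 1 / [(k+1)] ; factor over Q: parameters, x = 1, and C = -3/2.


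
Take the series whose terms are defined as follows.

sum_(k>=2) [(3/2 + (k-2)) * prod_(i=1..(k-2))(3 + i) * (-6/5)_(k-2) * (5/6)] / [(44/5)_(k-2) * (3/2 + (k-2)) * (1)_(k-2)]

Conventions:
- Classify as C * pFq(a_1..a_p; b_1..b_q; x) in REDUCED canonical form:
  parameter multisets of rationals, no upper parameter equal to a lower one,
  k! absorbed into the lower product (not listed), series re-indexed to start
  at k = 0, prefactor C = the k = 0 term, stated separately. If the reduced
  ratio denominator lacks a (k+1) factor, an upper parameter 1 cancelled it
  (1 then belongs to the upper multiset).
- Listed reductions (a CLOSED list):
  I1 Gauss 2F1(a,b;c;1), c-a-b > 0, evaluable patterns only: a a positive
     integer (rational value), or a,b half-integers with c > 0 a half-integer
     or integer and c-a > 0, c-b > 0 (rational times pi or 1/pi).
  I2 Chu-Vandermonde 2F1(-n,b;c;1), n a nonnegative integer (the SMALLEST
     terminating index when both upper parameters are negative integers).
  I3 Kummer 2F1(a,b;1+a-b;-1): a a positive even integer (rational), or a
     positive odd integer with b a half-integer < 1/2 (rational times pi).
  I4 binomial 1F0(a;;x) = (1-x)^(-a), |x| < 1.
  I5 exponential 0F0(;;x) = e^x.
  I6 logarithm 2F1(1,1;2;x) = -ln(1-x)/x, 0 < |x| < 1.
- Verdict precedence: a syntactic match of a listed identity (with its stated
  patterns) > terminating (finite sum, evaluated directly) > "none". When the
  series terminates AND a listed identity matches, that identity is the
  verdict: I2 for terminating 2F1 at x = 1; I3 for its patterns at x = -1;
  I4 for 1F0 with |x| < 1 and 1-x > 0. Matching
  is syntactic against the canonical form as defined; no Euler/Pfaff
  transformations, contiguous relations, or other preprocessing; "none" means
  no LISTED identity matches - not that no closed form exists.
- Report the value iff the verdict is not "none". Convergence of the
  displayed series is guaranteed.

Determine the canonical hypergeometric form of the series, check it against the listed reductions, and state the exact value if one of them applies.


The series (x = 1) is 2F1: upper {-6/5, 4}, lower {44/5}, prefactor 5/6. Verdict: this is Gauss's theorem (I1) (x = 1: the Gamma ratio telescopes since c-a-b = 6 > 0 and a = 4 in Z>0). Exact value: 6409/15750.

First insight: with t_0 = 5/6, k + 3/2 divides numerator and denominator alike; prefactor 5/6 after cancelling.
Term ratio: r(k) = 1 * (k-6/5) (k+4) / [(k+44/5) (k+1)] - rational; roots negated = parameters, x = 1, C = 5/6.


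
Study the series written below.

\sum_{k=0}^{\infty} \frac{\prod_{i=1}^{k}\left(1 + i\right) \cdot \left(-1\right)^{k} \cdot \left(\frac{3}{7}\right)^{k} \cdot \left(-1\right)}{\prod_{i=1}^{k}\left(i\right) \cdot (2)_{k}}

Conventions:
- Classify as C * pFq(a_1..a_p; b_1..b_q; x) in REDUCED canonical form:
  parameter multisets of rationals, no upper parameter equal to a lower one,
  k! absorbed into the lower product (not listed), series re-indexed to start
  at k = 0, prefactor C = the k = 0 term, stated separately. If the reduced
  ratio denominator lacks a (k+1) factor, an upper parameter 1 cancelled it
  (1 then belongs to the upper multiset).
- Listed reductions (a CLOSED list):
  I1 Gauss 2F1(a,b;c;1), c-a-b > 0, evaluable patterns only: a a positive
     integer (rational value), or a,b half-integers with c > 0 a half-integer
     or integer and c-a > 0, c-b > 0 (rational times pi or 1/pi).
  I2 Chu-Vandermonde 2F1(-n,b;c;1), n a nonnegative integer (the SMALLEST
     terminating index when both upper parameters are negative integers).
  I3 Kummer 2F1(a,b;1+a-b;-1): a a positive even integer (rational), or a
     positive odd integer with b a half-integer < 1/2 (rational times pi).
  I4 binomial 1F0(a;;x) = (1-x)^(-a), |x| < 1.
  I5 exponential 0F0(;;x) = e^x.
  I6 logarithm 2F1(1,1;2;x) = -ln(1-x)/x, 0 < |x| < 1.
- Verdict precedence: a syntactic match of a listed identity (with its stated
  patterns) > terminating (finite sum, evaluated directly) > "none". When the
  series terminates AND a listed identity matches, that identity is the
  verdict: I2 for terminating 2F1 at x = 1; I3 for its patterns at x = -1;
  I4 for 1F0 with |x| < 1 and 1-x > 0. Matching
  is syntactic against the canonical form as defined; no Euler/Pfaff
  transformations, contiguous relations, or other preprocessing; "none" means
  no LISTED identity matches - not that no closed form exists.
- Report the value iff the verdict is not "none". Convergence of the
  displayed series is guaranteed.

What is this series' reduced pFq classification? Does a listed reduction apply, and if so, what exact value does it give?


Classification (C = -1): 0F0 with upper {-}, lower {-}, argument x = -\frac{3}{7}. Verdict: exponential (I5) fires (the 0F0 exponential series at x = -\frac{3}{7}). Hence: \left(-1\right) \cdot e^{-\frac{3}{7}}.

Structural cue: t_0 being -1, the (-1)^k factor (prefactor -1) folds into the argument's sign.
Consecutive-term ratio: r(k) = -\frac{3}{7} * 1 / [(k+1)] - rational in k, leading ratio -\frac{3}{7}; with t_0 = -1, classification follows.


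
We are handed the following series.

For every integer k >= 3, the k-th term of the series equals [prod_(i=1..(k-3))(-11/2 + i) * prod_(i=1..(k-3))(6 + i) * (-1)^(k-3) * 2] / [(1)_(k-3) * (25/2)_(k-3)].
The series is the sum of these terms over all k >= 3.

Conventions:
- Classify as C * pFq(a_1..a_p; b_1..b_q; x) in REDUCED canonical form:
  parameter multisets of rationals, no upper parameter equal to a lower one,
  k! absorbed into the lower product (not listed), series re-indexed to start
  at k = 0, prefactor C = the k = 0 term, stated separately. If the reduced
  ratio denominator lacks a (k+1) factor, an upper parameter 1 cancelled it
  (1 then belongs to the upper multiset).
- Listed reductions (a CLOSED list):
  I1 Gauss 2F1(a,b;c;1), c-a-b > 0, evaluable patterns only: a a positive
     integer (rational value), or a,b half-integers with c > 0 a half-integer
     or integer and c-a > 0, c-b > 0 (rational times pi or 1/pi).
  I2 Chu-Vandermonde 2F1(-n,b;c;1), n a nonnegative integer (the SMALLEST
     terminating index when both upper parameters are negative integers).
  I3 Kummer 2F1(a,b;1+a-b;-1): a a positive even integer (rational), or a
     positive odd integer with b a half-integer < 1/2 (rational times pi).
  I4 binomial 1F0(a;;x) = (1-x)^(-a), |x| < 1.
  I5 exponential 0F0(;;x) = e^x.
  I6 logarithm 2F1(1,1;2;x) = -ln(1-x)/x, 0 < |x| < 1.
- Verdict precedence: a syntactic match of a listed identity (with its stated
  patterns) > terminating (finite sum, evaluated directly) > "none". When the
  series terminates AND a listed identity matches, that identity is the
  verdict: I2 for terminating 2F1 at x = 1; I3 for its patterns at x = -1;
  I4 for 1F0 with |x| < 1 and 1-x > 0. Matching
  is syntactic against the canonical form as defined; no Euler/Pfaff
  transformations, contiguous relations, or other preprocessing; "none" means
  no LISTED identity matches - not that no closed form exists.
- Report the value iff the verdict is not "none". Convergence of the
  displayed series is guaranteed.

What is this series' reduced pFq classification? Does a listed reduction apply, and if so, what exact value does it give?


This is 2 * 2F1(-9/2, 7; 25/2; -1) in reduced canonical form. Verdict: Kummer's theorem (I3) fires (x = -1; c = 25/2 equals 1+a-b for upper {-9/2, 7}: listed pattern). Sum: (334639305/67108864) * pi.

First insight: from the first term 2: the running product (C = 2, x = -1) telescopes to a rising factorial.
Term ratio: r(k) = (-1) * (k-9/2) (k+7) / [(k+25/2) (k+1)] - poly over poly, x = (-1) from leading terms; C = 2 at k = 0.


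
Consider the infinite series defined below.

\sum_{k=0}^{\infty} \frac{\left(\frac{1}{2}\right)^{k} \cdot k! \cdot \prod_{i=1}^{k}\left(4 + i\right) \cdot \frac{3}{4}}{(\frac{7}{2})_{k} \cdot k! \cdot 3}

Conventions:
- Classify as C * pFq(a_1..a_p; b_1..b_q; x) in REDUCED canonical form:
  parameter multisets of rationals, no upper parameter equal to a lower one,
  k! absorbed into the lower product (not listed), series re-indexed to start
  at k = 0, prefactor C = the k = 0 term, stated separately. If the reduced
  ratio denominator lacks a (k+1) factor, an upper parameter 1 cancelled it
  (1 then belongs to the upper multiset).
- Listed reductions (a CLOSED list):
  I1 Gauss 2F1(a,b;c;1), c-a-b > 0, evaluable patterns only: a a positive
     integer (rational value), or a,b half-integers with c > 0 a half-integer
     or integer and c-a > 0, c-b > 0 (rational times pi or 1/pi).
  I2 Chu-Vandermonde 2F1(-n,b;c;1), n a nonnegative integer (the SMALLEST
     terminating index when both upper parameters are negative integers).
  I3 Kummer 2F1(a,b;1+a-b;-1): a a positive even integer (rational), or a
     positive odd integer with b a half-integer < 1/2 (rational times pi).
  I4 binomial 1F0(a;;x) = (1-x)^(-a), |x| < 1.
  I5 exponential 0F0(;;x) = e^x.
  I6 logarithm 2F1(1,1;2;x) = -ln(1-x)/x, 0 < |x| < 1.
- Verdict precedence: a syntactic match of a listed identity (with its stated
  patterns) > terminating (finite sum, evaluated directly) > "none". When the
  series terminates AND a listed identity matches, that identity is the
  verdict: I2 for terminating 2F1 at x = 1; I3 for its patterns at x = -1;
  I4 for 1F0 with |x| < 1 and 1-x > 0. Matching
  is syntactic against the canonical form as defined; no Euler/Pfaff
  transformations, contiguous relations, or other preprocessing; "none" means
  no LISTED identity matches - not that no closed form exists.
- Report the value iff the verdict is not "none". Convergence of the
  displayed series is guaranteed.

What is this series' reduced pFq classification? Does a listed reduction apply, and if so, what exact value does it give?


First insight: x = \frac{1}{2} and the running product (C = 1/4, x = 1/2) telescopes to a rising factorial.
Step ratio: r(k) = \frac{1}{2} * (k+1) (k+5) / [(k+\frac{7}{2}) (k+1)] ; factor over Q: parameters, x = \frac{1}{2}, and C = \frac{1}{4}.

At argument \frac{1}{2}: a 2F1 with upper {1, 5}, lower {\frac{7}{2}}, scaled by C = \frac{1}{4}. Verdict: none - this 2F1 at x = \frac{1}{2} matches no listed pattern, and upper {1, 5} holds no stopper.


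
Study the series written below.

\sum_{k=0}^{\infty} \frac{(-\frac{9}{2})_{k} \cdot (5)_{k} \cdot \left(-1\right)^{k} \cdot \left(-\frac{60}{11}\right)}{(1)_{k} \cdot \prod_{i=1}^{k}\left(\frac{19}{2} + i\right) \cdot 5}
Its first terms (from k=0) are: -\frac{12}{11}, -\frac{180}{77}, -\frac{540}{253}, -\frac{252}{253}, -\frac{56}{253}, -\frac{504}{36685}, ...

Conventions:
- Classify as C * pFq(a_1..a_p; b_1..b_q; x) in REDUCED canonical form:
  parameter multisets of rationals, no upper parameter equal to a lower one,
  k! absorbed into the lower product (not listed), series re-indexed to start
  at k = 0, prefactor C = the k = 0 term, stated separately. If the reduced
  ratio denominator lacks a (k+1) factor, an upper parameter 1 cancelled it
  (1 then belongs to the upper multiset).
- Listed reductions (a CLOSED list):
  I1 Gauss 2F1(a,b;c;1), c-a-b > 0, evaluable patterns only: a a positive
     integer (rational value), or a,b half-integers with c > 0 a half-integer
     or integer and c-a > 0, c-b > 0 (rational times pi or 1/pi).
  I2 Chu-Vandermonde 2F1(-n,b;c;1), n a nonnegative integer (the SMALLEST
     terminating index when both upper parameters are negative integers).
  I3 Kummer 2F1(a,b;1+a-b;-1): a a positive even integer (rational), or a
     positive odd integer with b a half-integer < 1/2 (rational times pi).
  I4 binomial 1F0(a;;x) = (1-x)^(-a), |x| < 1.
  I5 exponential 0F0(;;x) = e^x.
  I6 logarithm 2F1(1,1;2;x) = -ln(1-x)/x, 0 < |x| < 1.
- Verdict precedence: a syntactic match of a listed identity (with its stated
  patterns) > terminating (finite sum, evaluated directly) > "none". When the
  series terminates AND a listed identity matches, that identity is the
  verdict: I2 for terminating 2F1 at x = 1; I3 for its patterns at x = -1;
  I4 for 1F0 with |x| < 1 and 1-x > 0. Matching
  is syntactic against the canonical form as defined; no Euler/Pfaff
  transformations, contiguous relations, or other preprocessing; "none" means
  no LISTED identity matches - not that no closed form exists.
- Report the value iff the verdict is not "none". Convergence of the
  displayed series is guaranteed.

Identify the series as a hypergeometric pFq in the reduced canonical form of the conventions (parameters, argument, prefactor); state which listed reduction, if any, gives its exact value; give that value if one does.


At argument -1: a 2F1 with upper {-\frac{9}{2}, 5}, lower {\frac{21}{2}}, scaled by C = -\frac{12}{11}. Verdict: Kummer (I3) fires (x = -1; c = \frac{21}{2} equals 1+a-b for upper {-\frac{9}{2}, 5}: listed pattern). Value: \left(-\frac{566865}{262144}\right) \cdot \pi.

Key observation: t_0 = -\frac{12}{11} here, and the constant factors (C = -12/11) combine into one prefactor.
Consecutive-term ratio: r(k) = -1 * (k-\frac{9}{2}) (k+5) / [(k+\frac{21}{2}) (k+1)] - poly over poly, x = -1 from leading terms; C = -\frac{12}{11} at k = 0.


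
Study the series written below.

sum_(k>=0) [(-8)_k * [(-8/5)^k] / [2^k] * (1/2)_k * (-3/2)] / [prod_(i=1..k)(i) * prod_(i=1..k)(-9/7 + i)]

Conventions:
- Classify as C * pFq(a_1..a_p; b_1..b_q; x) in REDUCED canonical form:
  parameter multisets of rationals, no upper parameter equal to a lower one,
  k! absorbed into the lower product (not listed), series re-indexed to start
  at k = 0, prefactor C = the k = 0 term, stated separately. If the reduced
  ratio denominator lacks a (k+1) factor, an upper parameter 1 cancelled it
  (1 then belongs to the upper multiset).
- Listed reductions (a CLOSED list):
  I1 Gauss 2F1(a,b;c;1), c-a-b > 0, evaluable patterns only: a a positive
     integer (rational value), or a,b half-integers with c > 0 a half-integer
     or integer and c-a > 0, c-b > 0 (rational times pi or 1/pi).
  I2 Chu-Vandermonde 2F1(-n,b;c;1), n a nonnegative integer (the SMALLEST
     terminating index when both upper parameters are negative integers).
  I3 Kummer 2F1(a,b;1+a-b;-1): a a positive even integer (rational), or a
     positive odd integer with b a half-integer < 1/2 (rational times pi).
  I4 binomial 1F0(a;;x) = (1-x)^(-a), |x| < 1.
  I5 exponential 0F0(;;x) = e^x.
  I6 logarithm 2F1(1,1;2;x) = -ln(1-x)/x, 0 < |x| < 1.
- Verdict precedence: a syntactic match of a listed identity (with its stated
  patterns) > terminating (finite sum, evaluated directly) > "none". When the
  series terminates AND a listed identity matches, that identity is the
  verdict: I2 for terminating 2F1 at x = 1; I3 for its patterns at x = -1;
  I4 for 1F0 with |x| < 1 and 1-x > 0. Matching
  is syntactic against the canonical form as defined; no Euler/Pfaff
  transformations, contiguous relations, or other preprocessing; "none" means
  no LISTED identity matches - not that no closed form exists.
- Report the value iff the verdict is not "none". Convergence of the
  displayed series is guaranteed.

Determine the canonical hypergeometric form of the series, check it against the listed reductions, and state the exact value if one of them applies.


Classification (C = -3/2): 2F1 with upper {-8, 1/2}, lower {-2/7}, argument x = -4/5. Verdict: terminating. (-8)_k vanishes past k = 8, leaving a 9-term sum, computed directly. Its exact value is 9168301611531/9069531250.

The tell: from the first term -3/2: the two k-th powers (C = -3/2) combine into one argument.
Ratio: r(k) = (-4/5) * (k-8) (k+1/2) / [(k-2/7) (k+1)] - rational in k. x = (-4/5); t_0 = -3/2; negate the roots.


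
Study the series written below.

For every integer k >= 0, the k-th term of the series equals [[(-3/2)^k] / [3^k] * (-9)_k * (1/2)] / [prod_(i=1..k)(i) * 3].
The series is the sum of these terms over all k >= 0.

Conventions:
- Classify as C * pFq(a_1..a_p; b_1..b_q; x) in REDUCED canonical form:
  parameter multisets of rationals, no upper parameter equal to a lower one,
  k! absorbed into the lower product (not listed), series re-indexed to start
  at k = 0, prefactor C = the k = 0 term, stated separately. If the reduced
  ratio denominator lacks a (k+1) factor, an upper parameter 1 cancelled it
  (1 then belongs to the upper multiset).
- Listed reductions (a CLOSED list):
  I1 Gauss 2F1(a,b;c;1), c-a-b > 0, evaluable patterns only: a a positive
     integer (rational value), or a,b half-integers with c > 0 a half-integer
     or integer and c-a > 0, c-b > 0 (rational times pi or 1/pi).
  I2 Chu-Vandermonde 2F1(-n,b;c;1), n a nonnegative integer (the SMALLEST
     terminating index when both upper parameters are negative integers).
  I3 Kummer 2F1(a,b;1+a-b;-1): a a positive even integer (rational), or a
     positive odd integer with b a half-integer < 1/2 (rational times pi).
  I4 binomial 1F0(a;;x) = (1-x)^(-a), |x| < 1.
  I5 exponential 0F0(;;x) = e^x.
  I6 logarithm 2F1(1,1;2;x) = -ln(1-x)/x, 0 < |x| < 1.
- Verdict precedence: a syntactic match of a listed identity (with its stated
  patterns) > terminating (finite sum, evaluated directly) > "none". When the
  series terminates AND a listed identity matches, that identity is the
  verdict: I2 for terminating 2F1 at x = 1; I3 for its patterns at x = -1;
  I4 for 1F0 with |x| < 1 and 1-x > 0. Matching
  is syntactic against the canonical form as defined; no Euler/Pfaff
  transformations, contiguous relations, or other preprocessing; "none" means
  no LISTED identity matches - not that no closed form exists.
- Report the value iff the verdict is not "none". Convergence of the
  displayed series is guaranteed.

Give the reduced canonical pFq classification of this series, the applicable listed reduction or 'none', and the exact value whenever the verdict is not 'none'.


Classification (C = 1/6): 1F0 with upper {-9}, lower {-}, argument x = -1/2. Verdict at x = -1/2: the binomial series (I4) matches (the 1F0 binomial series: exponent 9, x = -1/2). Exact value: 6561/1024.

First insight: t_0 being 1/6, the product of the first k integers (C = 1/6) is k!.
Adjacent-term ratio: r(k) = (-1/2) * (k-9) / [(k+1)] - rational in k. x = (-1/2); t_0 = 1/6; negate the roots.


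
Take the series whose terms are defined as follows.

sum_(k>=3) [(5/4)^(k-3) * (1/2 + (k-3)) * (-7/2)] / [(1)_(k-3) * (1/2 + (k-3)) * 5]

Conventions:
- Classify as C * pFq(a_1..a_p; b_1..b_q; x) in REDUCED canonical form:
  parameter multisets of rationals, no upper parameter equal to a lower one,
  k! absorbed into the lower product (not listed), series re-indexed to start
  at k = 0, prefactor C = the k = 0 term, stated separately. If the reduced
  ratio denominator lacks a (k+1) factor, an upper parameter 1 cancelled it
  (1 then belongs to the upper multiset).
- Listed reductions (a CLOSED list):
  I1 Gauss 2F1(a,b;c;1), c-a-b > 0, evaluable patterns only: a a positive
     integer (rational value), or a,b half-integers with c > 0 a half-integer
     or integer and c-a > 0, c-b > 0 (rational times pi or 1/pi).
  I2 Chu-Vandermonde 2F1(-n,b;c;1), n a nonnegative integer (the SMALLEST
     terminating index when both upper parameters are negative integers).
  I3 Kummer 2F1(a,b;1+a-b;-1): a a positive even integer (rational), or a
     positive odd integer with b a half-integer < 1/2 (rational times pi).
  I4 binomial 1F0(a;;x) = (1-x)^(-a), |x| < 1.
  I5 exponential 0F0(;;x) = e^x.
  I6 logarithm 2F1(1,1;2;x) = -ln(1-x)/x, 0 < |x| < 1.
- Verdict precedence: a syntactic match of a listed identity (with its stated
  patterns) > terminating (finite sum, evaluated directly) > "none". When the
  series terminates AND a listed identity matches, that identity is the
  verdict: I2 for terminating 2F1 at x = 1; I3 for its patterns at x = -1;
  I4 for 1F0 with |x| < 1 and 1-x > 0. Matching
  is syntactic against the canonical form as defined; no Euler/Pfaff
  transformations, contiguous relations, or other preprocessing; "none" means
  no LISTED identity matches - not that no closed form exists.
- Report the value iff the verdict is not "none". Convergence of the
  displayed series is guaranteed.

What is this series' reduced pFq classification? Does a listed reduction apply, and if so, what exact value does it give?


This is -7/10 * 0F0(-; -; 5/4) in reduced canonical form. Verdict: the I5 exponential reduction applies (the 0F0 exponential series at x = 5/4). Its exact value is (-7/10) * e^(5/4).

The tell: with t_0 = -7/10, (1)_k (prefactor -7/10) is k! itself.
Step ratio: r(k) = (5/4) * 1 / [(k+1)] - poly over poly, x = (5/4) from leading terms; C = -7/10 at k = 0.


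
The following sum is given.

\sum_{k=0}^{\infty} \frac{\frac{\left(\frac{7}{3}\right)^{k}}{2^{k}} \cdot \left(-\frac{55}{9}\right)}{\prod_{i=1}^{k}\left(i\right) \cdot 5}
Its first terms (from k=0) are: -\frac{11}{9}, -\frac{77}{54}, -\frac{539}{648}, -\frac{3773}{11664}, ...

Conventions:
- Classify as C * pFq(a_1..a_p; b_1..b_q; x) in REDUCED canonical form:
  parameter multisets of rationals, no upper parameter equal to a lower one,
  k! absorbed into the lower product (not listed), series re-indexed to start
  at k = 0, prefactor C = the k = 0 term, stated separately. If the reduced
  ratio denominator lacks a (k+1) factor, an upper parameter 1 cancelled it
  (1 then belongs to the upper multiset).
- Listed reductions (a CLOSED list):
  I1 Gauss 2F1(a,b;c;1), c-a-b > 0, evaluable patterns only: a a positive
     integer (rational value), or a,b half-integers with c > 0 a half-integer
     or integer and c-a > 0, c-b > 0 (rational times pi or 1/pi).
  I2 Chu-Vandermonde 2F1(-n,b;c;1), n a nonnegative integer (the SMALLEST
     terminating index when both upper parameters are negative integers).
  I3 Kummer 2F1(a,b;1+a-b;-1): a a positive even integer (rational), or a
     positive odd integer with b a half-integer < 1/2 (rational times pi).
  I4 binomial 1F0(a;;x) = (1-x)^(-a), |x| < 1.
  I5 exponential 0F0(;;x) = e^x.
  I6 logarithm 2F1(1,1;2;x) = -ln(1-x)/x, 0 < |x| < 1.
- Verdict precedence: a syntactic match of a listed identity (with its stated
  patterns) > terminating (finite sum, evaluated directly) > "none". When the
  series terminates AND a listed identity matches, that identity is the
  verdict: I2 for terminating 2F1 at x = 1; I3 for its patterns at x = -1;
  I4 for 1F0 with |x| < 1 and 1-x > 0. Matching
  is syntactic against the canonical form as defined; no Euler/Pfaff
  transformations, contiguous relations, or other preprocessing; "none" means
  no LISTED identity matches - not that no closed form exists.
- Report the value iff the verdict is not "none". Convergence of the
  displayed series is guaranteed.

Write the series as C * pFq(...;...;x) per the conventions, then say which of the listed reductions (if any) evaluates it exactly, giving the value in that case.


First insight: x = \frac{7}{6} and the product of the first k integers (C = -11/9) is k!.
Term ratio: r(k) = \frac{7}{6} * 1 / [(k+1)] - rational; roots negated = parameters, x = \frac{7}{6}, C = -\frac{11}{9}.

Canonical form: C = -\frac{11}{9} times 0F0 with upper {-}, lower {-}, x = \frac{7}{6}. Verdict at x = \frac{7}{6}: the I5 exponential reduction matches (the 0F0 exponential series at x = \frac{7}{6}). Value: \left(-\frac{11}{9}\right) \cdot e^{\frac{7}{6}}.


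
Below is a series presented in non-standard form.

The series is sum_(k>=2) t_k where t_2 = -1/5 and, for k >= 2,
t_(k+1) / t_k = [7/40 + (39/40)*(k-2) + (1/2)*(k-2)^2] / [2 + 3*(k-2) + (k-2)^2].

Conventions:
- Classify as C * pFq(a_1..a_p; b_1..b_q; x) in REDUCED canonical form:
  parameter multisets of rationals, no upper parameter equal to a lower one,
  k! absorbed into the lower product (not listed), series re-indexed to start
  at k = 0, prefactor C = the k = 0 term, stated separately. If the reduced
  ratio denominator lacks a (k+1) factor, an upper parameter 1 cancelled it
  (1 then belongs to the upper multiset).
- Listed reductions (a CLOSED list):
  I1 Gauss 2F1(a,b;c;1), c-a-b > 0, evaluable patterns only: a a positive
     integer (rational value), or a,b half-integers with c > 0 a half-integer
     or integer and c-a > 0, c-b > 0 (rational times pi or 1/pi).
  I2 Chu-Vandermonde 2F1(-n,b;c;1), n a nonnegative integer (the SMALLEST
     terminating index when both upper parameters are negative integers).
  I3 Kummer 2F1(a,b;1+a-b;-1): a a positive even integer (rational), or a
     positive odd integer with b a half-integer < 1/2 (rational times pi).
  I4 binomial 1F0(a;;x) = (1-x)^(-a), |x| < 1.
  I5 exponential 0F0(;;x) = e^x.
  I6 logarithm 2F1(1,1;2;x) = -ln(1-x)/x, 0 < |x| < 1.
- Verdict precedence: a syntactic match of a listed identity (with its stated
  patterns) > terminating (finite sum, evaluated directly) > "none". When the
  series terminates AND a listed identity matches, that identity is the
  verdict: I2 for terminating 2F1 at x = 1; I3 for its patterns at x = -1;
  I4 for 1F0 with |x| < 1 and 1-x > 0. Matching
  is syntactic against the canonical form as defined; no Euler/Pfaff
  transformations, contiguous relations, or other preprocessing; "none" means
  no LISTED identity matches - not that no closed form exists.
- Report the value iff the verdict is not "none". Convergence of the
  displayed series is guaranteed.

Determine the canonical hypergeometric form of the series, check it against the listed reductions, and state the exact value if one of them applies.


Prefactor -1/5, argument 1/2: 2F1 with upper {1/5, 7/4} over lower {2}. Verdict: none. No listed pattern accepts 2F1(1/5, 7/4; 2; 1/2).

First insight: x = (1/2) and roots of the ratio polynomials (C = -1/5, x = 1/2) are the negated parameters.
Term ratio: r(k) = (1/2) * (k+1/5) (k+7/4) / [(k+2) (k+1)] - rational in k. x = (1/2); t_0 = -1/5; negate the roots.


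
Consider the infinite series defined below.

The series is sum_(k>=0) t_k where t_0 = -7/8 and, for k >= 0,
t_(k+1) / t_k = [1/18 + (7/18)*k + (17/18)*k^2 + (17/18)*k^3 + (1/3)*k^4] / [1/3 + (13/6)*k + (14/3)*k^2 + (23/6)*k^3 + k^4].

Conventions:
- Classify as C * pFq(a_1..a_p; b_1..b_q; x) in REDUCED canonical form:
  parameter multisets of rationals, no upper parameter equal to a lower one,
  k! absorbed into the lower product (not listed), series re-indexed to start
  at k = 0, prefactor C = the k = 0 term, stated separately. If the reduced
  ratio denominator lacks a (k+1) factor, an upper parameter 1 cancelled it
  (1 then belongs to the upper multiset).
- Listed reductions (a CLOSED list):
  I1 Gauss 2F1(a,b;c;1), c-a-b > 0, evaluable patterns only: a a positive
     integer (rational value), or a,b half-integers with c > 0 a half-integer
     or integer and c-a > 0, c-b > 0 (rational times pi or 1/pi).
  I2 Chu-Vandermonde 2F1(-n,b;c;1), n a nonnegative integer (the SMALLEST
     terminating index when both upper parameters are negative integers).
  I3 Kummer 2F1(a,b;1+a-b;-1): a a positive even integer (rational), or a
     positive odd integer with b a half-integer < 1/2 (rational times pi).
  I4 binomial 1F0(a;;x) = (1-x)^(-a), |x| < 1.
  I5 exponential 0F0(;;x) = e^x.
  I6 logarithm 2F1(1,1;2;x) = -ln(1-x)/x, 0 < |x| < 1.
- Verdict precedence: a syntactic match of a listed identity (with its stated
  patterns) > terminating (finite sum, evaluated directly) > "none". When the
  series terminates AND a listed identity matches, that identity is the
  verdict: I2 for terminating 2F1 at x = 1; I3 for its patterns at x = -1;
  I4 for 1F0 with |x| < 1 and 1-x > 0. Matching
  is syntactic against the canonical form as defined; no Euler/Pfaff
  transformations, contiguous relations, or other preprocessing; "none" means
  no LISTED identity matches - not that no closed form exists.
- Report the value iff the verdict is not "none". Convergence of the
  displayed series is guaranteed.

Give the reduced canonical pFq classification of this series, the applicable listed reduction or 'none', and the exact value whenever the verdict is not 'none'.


First insight: with t_0 = -7/8, the parameter 1/3 appears in both the upper and lower lists and cancels (alongside the other common factor).
Adjacent-term ratio: r(k) = (1/3) * (k+1) (k+1) / [(k+2) (k+1)] ; factor over Q: parameters, x = (1/3), and C = -7/8.

Reduced: x = 1/3, 2F1, upper = {1, 1}, lower = {2}, C = -7/8. Verdict at x = 1/3: logarithm (I6) matches (the logarithm: parameters (1,1;2), x = 1/3). Sum: (21/8) * ln(2/3).


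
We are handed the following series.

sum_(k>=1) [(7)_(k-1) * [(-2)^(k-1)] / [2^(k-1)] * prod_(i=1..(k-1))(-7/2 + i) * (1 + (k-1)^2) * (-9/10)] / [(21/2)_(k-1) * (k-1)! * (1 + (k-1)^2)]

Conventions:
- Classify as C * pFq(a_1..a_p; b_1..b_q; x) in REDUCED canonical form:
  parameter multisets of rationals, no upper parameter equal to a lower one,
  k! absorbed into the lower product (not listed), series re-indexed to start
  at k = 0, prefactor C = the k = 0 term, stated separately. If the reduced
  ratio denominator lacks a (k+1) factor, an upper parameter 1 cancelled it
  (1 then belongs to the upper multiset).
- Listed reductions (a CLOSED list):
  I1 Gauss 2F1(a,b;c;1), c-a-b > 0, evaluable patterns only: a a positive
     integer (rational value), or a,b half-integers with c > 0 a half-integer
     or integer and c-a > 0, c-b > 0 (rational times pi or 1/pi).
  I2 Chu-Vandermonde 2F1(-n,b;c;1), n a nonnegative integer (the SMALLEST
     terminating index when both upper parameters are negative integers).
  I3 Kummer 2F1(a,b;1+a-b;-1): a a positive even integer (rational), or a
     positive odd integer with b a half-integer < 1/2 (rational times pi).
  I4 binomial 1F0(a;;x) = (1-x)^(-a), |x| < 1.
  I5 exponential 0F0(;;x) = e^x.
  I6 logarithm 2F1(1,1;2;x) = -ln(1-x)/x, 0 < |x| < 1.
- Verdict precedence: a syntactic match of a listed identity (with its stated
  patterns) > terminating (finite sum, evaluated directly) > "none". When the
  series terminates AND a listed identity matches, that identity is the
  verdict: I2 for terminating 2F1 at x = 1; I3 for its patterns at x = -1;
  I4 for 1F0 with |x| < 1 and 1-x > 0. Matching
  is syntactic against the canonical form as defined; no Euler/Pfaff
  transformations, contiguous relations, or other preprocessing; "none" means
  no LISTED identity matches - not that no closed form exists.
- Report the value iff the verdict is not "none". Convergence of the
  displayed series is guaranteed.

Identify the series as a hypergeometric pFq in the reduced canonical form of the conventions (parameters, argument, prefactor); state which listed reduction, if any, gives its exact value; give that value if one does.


At argument -1: a 2F1 with upper {-5/2, 7}, lower {21/2}, scaled by C = -9/10. Verdict: Kummer's theorem (I3) matches (x = -1; c = 21/2 equals 1+a-b for upper {-5/2, 7}: listed pattern). Sum: (-8729721/8388608) * pi.

First insight: t_0 being -9/10, the running product (prefactor -9/10) telescopes to a rising factorial.
Adjacent-term ratio: r(k) = (-1) * (k-5/2) (k+7) / [(k+21/2) (k+1)] ; factor over Q: parameters, x = (-1), and C = -9/10.


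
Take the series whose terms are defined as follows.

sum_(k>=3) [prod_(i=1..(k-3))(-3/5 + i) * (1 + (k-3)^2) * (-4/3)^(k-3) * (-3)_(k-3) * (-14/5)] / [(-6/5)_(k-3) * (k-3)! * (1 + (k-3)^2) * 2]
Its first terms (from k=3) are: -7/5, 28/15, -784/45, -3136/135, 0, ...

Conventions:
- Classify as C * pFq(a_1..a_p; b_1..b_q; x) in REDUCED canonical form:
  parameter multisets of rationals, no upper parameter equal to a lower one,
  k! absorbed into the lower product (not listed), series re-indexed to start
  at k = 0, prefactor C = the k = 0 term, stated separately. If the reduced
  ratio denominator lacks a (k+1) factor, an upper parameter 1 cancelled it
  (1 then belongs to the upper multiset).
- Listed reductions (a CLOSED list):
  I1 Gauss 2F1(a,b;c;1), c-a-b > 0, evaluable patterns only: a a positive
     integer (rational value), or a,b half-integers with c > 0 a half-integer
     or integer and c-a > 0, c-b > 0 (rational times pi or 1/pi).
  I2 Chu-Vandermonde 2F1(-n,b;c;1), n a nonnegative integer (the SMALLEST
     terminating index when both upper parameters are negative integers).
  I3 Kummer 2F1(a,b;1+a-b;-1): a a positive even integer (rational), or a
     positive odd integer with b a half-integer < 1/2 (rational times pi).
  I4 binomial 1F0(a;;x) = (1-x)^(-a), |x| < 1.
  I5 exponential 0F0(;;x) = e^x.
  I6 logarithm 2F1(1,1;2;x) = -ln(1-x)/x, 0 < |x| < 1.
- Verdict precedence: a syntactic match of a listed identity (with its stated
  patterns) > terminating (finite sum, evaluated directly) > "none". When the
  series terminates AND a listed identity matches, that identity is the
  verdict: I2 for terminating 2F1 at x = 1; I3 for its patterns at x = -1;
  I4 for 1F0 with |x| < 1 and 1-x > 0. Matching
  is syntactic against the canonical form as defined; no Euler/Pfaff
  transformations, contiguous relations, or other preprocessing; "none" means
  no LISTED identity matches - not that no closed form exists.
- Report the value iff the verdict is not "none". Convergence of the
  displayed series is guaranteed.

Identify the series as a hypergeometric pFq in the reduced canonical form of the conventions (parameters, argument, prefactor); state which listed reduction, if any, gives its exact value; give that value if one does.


Structural cue: from the first term -7/5: the running product (C = -7/5, x = -4/3) telescopes to a rising factorial.
Ratio: r(k) = (-4/3) * (k-3) (k+2/5) / [(k-6/5) (k+1)] - rational; roots negated = parameters, x = (-4/3), C = -7/5.

Classification (C = -7/5): 2F1 with upper {-3, 2/5}, lower {-6/5}, argument x = -4/3. Verdict: terminating (-3 upstairs). 4 nonzero terms in all; added directly. Its exact value is -1085/27.


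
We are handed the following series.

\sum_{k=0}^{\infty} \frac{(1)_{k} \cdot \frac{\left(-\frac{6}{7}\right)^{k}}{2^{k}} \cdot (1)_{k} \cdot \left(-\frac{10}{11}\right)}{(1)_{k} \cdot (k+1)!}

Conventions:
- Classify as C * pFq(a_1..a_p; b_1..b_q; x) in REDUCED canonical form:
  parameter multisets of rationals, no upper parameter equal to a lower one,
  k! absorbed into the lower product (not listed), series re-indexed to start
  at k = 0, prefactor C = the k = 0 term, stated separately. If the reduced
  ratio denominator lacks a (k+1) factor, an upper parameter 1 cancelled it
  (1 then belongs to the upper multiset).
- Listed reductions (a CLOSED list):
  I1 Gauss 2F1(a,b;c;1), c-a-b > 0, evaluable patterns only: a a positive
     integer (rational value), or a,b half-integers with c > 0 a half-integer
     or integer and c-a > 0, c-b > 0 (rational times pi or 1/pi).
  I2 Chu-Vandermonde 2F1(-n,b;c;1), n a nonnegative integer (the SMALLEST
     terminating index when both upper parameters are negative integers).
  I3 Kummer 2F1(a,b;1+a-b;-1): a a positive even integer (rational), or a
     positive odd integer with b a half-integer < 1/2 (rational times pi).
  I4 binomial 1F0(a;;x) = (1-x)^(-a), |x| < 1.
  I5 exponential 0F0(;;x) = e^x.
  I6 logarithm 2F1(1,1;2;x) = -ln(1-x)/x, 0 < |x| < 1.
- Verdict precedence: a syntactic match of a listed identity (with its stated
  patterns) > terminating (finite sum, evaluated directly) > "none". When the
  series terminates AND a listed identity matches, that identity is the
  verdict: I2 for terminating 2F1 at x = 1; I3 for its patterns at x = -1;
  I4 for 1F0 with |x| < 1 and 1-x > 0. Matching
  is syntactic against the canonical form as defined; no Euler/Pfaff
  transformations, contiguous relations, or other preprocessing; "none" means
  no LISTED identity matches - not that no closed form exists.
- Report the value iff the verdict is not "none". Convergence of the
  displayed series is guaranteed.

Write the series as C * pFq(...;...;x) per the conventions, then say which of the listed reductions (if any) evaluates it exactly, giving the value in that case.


Structural cue: x = -\frac{3}{7} and the two k-th powers (C = -10/11, x = -3/7) combine into one argument.
Term ratio: r(k) = -\frac{3}{7} * (k+1) (k+1) / [(k+2) (k+1)] ; factor over Q: parameters, x = -\frac{3}{7}, and C = -\frac{10}{11}.

x = -\frac{3}{7} here; the reduced form reads 2F1, upper {1, 1}, lower {2}, C = -\frac{10}{11}. Verdict: this is the logarithmic series (I6) (the logarithm: parameters (1,1;2), x = -\frac{3}{7}). Exact value: \left(-\frac{70}{33}\right) \cdot \ln\left(\frac{10}{7}\right).
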